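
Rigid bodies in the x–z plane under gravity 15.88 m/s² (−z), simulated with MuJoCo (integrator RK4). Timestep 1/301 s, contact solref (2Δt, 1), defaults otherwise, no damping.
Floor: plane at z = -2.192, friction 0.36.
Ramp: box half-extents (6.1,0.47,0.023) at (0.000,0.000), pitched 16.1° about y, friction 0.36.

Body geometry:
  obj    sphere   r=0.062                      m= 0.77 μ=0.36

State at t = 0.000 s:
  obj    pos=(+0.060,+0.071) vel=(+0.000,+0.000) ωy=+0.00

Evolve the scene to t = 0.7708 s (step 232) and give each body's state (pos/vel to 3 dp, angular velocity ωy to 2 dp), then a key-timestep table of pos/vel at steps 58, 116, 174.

State at t = 0.7708 s:
  obj    pos=(+0.958,-0.188) vel=(+2.329,-0.672) ωy=+39.10

Key-timestep trajectory:
   step    t(s)  obj.x    obj.z    obj.vx   obj.vz 
     58  0.1927   +0.116  +0.055  +0.582  -0.168
    116  0.3854   +0.285  +0.006  +1.165  -0.336
    174  0.5781   +0.565  -0.075  +1.747  -0.504


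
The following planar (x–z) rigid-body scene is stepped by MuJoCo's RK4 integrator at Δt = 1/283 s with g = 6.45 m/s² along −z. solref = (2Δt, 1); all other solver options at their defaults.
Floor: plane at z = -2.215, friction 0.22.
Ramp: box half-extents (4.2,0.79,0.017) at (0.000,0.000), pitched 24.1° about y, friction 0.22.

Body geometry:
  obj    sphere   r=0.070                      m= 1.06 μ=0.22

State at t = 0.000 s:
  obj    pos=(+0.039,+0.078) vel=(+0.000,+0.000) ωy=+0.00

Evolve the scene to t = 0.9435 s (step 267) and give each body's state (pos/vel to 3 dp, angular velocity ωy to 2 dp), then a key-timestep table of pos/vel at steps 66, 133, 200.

State at t = 0.9435 s:
  obj    pos=(+0.803,-0.264) vel=(+1.620,-0.725) ωy=+25.35

Key-timestep trajectory:
   step    t(s)  obj.x    obj.z    obj.vx   obj.vz 
     66  0.2332   +0.086  +0.057  +0.401  -0.179
    133  0.4700   +0.229  -0.007  +0.807  -0.361
    200  0.7067   +0.468  -0.114  +1.214  -0.543


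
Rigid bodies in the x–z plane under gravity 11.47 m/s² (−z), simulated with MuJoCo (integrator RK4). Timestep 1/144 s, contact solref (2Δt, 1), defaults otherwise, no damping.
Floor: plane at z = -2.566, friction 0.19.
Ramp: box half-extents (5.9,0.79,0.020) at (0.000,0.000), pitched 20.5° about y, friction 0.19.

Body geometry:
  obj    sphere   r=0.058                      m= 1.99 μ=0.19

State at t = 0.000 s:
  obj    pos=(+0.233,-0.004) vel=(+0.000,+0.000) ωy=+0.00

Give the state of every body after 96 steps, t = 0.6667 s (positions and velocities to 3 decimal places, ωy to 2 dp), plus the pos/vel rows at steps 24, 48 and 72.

State at t = 0.6667 s:
  obj    pos=(+0.830,-0.227) vel=(+1.792,-0.670) ωy=+32.97

Key-timestep trajectory:
   step    t(s)  obj.x    obj.z    obj.vx   obj.vz 
     24  0.1667   +0.270  -0.018  +0.448  -0.168
     48  0.3333   +0.382  -0.060  +0.896  -0.335
     72  0.5000   +0.569  -0.130  +1.344  -0.502


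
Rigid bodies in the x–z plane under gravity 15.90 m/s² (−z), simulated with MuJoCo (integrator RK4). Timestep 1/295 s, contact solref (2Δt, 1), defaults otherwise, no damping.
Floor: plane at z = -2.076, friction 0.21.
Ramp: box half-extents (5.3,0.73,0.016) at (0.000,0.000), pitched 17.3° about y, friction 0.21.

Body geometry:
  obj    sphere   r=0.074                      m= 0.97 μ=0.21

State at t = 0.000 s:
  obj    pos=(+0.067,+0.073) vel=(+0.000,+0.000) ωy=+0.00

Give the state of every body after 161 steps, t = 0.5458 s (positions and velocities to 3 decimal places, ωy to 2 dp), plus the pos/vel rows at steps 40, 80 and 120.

State at t = 0.5458 s:
  obj    pos=(+0.547,-0.076) vel=(+1.760,-0.548) ωy=+24.90

Key-timestep trajectory:
   step    t(s)  obj.x    obj.z    obj.vx   obj.vz 
     40  0.1356   +0.097  +0.064  +0.437  -0.136
     80  0.2712   +0.186  +0.036  +0.875  -0.272
    120  0.4068   +0.334  -0.010  +1.312  -0.409


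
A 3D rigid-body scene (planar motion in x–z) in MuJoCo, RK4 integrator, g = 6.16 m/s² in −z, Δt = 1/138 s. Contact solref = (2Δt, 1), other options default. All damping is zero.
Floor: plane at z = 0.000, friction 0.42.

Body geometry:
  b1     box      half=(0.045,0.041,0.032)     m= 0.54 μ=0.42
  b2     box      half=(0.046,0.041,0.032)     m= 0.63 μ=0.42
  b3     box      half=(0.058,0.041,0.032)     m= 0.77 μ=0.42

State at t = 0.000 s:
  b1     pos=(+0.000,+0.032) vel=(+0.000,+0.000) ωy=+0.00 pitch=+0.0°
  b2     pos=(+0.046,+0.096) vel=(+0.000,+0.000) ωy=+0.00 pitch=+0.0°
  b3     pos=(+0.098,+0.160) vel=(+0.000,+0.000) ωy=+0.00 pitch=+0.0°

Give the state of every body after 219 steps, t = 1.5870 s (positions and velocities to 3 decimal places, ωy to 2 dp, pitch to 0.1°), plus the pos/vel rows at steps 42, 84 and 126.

State at t = 1.5870 s:
  b1     pos=(+0.000,+0.032) vel=(+0.000,+0.000) ωy=+0.00 pitch=+0.0°
  b2     pos=(+0.087,+0.046) vel=(+0.000,+0.000) ωy=+0.00 pitch=+90.0°
  b3     pos=(+0.203,+0.058) vel=(+0.000,+0.000) ωy=+0.00 pitch=+90.0°

Key-timestep trajectory:
   step    t(s)  b1.x    b1.z    b1.vx   b1.vz   b2.x    b2.z    b2.vx   b2.vz   b3.x    b3.z    b3.vx   b3.vz 
     42  0.3043   +0.000  +0.032  +0.000  +0.000   +0.082  +0.061  +0.209  -0.584   +0.174  +0.063  +0.305  +0.118
     84  0.6087   +0.000  +0.032  +0.000  +0.000   +0.089  +0.046  -0.123  +0.017   +0.222  +0.065  -0.018  -0.004
    126  0.9130   +0.000  +0.032  +0.000  +0.000   +0.087  +0.046  +0.000  +0.000   +0.199  +0.060  +0.079  -0.037


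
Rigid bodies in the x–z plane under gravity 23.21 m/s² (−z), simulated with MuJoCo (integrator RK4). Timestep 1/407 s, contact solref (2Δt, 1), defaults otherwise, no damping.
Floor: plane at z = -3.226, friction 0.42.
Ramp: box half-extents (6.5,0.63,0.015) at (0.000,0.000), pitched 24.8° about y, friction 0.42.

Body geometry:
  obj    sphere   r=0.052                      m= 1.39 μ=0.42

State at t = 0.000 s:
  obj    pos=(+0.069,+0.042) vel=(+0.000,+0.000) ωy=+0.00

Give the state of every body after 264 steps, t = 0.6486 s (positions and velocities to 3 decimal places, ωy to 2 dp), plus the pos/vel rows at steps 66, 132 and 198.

State at t = 0.6486 s:
  obj    pos=(+1.397,-0.572) vel=(+4.095,-1.892) ωy=+86.73

Key-timestep trajectory:
   step    t(s)  obj.x    obj.z    obj.vx   obj.vz 
     66  0.1622   +0.152  +0.004  +1.024  -0.473
    132  0.3243   +0.401  -0.112  +2.047  -0.946
    198  0.4865   +0.816  -0.303  +3.071  -1.419


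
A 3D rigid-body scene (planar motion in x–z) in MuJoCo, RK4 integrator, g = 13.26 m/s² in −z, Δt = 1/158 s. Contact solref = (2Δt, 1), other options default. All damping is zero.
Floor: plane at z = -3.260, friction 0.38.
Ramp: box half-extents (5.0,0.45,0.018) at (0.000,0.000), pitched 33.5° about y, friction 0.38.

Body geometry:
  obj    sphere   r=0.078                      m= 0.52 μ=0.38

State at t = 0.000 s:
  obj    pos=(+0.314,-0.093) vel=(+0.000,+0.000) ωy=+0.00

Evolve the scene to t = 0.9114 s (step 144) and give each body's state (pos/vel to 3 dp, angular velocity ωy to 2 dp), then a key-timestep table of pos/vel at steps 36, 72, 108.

State at t = 0.9114 s:
  obj    pos=(+2.125,-1.291) vel=(+3.973,-2.630) ωy=+61.07

Key-timestep trajectory:
   step    t(s)  obj.x    obj.z    obj.vx   obj.vz 
     36  0.2278   +0.427  -0.168  +0.994  -0.658
     72  0.4557   +0.767  -0.392  +1.987  -1.315
    108  0.6835   +1.333  -0.767  +2.980  -1.972


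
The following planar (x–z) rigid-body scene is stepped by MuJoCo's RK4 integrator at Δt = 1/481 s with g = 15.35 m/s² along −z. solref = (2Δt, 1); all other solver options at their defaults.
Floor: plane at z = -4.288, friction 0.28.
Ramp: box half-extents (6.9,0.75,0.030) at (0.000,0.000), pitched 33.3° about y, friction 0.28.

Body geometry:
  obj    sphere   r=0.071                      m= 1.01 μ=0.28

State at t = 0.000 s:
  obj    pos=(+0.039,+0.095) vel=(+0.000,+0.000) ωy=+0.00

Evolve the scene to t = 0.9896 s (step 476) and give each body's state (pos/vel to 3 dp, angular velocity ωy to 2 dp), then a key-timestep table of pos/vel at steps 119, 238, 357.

State at t = 0.9896 s:
  obj    pos=(+2.503,-1.523) vel=(+4.979,-3.271) ωy=+83.89

Key-timestep trajectory:
   step    t(s)  obj.x    obj.z    obj.vx   obj.vz 
    119  0.2474   +0.193  -0.006  +1.245  -0.818
    238  0.4948   +0.655  -0.309  +2.490  -1.635
    357  0.7422   +1.425  -0.815  +3.734  -2.453


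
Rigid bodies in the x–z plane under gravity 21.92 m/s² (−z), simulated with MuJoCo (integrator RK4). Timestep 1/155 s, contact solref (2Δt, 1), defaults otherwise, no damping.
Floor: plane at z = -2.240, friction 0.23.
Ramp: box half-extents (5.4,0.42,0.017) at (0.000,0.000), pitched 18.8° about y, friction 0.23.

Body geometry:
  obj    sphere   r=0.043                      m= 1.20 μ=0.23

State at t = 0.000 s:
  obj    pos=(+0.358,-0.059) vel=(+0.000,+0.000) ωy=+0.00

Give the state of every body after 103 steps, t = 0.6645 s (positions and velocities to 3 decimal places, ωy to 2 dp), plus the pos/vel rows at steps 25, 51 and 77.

State at t = 0.6645 s:
  obj    pos=(+1.413,-0.418) vel=(+3.174,-1.081) ωy=+77.95

Key-timestep trajectory:
   step    t(s)  obj.x    obj.z    obj.vx   obj.vz 
     25  0.1613   +0.420  -0.080  +0.771  -0.262
     51  0.3290   +0.617  -0.147  +1.572  -0.535
     77  0.4968   +0.948  -0.259  +2.373  -0.808


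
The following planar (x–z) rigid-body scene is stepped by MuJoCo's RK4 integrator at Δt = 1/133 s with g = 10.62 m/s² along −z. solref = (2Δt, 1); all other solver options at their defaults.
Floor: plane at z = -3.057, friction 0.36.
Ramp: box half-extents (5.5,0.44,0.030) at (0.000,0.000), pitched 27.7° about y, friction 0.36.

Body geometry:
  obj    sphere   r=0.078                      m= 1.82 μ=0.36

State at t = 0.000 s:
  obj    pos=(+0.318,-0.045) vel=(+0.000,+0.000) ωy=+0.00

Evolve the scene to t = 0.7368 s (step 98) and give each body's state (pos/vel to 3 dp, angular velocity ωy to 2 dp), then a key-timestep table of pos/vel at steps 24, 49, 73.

State at t = 0.7368 s:
  obj    pos=(+1.166,-0.490) vel=(+2.301,-1.208) ωy=+33.30

Key-timestep trajectory:
   step    t(s)  obj.x    obj.z    obj.vx   obj.vz 
     24  0.1805   +0.369  -0.072  +0.564  -0.296
     49  0.3684   +0.530  -0.156  +1.150  -0.604
     73  0.5489   +0.788  -0.292  +1.714  -0.900


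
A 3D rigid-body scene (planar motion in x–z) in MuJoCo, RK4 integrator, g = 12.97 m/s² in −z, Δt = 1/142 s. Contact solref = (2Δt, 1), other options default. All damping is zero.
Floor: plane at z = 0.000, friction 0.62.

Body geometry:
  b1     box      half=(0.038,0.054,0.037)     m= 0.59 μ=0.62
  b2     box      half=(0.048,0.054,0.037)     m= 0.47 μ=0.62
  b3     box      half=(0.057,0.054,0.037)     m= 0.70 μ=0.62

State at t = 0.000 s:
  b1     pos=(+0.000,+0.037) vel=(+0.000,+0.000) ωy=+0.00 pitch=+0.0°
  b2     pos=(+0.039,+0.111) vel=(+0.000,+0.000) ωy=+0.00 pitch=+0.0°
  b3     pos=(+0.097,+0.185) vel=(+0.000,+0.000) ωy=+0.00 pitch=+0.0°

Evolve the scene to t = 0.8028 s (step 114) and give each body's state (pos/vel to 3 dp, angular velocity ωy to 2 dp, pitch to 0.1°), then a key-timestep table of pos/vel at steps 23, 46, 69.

State at t = 0.8028 s:
  b1     pos=(+0.000,+0.037) vel=(+0.000,+0.000) ωy=+0.00 pitch=+0.0°
  b2     pos=(+0.085,+0.048) vel=(+0.000,+0.000) ωy=+0.00 pitch=+90.0°
  b3     pos=(+0.311,+0.037) vel=(+0.000,+0.000) ωy=+0.00 pitch=+180.0°

Key-timestep trajectory:
   step    t(s)  b1.x    b1.z    b1.vx   b1.vz   b2.x    b2.z    b2.vx   b2.vz   b3.x    b3.z    b3.vx   b3.vz 
     23  0.1620   +0.000  +0.037  -0.001  +0.000   +0.060  +0.103  +0.290  -0.205   +0.152  +0.128  +0.570  -1.008
     46  0.3239   +0.000  +0.037  +0.000  +0.000   +0.085  +0.048  -0.008  +0.016   +0.238  +0.067  +0.306  +0.082
     69  0.4859   +0.000  +0.037  +0.000  +0.000   +0.085  +0.048  +0.000  +0.000   +0.292  +0.055  +0.471  -0.341


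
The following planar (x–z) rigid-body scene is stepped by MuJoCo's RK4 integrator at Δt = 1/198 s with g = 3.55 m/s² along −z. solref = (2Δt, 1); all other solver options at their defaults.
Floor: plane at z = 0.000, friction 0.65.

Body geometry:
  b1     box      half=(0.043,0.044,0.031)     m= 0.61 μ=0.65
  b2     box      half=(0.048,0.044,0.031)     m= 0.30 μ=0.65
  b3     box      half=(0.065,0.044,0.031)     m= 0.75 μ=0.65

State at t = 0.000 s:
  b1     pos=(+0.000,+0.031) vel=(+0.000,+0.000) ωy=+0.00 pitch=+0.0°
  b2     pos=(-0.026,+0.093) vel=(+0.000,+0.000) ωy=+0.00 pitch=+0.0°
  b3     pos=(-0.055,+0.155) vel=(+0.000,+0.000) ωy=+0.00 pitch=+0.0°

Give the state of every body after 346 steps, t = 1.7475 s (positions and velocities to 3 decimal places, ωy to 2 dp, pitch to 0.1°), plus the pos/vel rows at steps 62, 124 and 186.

State at t = 1.7475 s:
  b1     pos=(+0.000,+0.031) vel=(+0.000,+0.000) ωy=+0.00 pitch=+0.0°
  b2     pos=(-0.083,+0.048) vel=(+0.000,+0.000) ωy=+0.00 pitch=-90.0°
  b3     pos=(-0.267,+0.031) vel=(+0.000,+0.000) ωy=+0.00 pitch=+180.0°

Key-timestep trajectory:
   step    t(s)  b1.x    b1.z    b1.vx   b1.vz   b2.x    b2.z    b2.vx   b2.vz   b3.x    b3.z    b3.vx   b3.vz 
     62  0.3131   +0.000  +0.031  +0.000  +0.000   -0.030  +0.095  -0.029  +0.012   -0.065  +0.153  -0.080  -0.020
    124  0.6263   +0.000  +0.031  +0.000  +0.000   -0.056  +0.095  -0.166  -0.075   -0.123  +0.112  -0.272  -0.412
    186  0.9394   +0.000  +0.031  +0.000  +0.000   -0.083  +0.048  +0.000  +0.000   -0.206  +0.072  -0.212  -0.015


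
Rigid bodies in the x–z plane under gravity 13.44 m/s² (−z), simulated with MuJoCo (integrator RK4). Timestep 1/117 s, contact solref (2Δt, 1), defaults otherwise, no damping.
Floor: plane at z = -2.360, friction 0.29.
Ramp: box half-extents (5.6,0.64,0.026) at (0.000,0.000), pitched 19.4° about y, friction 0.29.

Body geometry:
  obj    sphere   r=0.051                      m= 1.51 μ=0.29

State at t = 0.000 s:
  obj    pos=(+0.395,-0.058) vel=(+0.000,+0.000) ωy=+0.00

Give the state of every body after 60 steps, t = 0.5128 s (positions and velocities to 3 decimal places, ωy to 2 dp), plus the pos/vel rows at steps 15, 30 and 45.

State at t = 0.5128 s:
  obj    pos=(+0.791,-0.197) vel=(+1.542,-0.543) ωy=+32.05

Key-timestep trajectory:
   step    t(s)  obj.x    obj.z    obj.vx   obj.vz 
     15  0.1282   +0.420  -0.066  +0.386  -0.136
     30  0.2564   +0.494  -0.092  +0.771  -0.272
     45  0.3846   +0.618  -0.136  +1.157  -0.407


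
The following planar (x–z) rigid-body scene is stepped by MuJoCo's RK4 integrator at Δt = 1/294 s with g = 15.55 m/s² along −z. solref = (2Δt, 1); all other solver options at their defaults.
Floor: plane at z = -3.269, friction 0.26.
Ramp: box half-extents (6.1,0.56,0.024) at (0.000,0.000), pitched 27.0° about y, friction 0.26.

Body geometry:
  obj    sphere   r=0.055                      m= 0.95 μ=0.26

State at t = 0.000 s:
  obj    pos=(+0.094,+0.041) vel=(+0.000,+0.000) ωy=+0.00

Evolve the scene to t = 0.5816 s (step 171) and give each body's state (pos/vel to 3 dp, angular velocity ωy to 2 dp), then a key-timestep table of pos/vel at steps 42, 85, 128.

State at t = 0.5816 s:
  obj    pos=(+0.854,-0.346) vel=(+2.613,-1.332) ωy=+53.31

Key-timestep trajectory:
   step    t(s)  obj.x    obj.z    obj.vx   obj.vz 
     42  0.1429   +0.140  +0.017  +0.642  -0.327
     85  0.2891   +0.282  -0.055  +1.299  -0.662
    128  0.4354   +0.520  -0.176  +1.956  -0.997


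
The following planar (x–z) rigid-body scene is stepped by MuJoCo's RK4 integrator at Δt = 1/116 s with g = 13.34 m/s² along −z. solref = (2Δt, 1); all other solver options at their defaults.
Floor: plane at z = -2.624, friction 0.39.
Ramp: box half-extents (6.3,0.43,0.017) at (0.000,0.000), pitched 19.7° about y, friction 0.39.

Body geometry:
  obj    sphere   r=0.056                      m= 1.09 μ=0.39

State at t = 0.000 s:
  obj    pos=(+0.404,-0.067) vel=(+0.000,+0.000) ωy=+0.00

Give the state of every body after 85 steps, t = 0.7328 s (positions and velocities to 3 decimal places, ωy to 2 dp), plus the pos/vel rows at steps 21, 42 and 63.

State at t = 0.7328 s:
  obj    pos=(+1.216,-0.358) vel=(+2.216,-0.793) ωy=+42.02

Key-timestep trajectory:
   step    t(s)  obj.x    obj.z    obj.vx   obj.vz 
     21  0.1810   +0.454  -0.085  +0.548  -0.196
     42  0.3621   +0.602  -0.138  +1.095  -0.392
     63  0.5431   +0.850  -0.227  +1.642  -0.588


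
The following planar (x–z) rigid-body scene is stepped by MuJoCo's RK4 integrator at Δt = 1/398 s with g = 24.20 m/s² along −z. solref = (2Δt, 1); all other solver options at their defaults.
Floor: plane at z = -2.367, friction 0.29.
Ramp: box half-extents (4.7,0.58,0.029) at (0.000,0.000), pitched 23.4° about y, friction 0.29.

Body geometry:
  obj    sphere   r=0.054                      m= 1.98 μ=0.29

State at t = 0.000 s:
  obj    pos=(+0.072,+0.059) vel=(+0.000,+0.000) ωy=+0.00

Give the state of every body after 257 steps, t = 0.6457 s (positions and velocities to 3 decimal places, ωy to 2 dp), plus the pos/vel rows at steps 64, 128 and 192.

State at t = 0.6457 s:
  obj    pos=(+1.386,-0.509) vel=(+4.068,-1.761) ωy=+82.08

Key-timestep trajectory:
   step    t(s)  obj.x    obj.z    obj.vx   obj.vz 
     64  0.1608   +0.154  +0.024  +1.013  -0.438
    128  0.3216   +0.398  -0.082  +2.026  -0.877
    192  0.4824   +0.805  -0.258  +3.039  -1.315


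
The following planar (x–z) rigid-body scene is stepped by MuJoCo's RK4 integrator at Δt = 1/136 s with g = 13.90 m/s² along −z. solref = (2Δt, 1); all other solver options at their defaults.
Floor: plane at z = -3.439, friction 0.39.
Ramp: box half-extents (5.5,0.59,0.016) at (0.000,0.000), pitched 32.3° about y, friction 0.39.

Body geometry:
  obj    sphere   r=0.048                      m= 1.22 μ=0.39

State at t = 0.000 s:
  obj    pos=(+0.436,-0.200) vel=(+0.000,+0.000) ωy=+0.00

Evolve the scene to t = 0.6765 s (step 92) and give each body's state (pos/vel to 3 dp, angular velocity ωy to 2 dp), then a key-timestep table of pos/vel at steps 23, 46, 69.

State at t = 0.6765 s:
  obj    pos=(+1.462,-0.849) vel=(+3.034,-1.918) ωy=+74.75

Key-timestep trajectory:
   step    t(s)  obj.x    obj.z    obj.vx   obj.vz 
     23  0.1691   +0.500  -0.241  +0.759  -0.480
     46  0.3382   +0.693  -0.362  +1.517  -0.959
     69  0.5074   +1.013  -0.565  +2.275  -1.438


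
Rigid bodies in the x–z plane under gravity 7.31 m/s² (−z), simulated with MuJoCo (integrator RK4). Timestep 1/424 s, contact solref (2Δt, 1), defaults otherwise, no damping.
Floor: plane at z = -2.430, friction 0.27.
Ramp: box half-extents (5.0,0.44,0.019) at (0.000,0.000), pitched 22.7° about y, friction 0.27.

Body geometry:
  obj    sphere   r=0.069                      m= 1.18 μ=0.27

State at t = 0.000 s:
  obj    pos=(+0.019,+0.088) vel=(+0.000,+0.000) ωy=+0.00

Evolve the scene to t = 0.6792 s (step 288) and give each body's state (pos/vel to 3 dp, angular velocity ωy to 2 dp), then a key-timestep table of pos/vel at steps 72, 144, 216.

State at t = 0.6792 s:
  obj    pos=(+0.448,-0.092) vel=(+1.263,-0.528) ωy=+19.83

Key-timestep trajectory:
   step    t(s)  obj.x    obj.z    obj.vx   obj.vz 
     72  0.1698   +0.046  +0.076  +0.316  -0.132
    144  0.3396   +0.126  +0.043  +0.631  -0.264
    216  0.5094   +0.260  -0.013  +0.947  -0.396


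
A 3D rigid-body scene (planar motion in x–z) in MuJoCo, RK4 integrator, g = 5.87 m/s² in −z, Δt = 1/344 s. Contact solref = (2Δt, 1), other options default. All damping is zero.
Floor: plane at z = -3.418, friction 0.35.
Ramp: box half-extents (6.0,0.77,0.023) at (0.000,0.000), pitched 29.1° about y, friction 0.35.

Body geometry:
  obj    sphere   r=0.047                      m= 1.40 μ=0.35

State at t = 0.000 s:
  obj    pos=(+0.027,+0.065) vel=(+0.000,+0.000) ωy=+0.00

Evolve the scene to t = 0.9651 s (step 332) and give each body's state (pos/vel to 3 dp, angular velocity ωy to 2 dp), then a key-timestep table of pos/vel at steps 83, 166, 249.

State at t = 0.9651 s:
  obj    pos=(+0.857,-0.397) vel=(+1.720,-0.957) ωy=+41.87

Key-timestep trajectory:
   step    t(s)  obj.x    obj.z    obj.vx   obj.vz 
     83  0.2413   +0.079  +0.036  +0.430  -0.239
    166  0.4826   +0.235  -0.050  +0.860  -0.479
    249  0.7238   +0.494  -0.195  +1.290  -0.718


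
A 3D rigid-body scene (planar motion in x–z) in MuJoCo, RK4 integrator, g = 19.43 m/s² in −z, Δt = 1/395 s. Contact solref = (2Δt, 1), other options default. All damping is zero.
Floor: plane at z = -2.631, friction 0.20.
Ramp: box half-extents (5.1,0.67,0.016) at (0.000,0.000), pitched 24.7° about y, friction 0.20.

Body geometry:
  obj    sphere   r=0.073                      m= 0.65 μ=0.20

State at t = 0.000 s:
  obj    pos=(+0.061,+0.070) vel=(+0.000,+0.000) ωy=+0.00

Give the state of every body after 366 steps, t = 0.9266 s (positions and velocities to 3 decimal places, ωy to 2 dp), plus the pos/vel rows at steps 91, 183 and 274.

State at t = 0.9266 s:
  obj    pos=(+2.323,-0.970) vel=(+4.882,-2.246) ωy=+73.60

Key-timestep trajectory:
   step    t(s)  obj.x    obj.z    obj.vx   obj.vz 
     91  0.2304   +0.201  +0.006  +1.214  -0.558
    183  0.4633   +0.627  -0.190  +2.441  -1.123
    274  0.6937   +1.329  -0.513  +3.655  -1.681


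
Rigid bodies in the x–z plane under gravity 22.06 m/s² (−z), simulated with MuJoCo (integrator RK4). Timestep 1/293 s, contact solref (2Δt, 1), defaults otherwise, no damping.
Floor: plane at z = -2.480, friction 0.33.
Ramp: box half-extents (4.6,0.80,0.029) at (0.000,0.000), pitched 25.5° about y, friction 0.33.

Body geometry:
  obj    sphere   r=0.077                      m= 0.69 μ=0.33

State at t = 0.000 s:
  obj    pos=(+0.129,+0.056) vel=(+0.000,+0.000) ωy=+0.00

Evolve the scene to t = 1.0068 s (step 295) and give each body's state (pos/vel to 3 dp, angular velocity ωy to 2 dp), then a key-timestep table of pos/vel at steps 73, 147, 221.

State at t = 1.0068 s:
  obj    pos=(+3.233,-1.424) vel=(+6.165,-2.940) ωy=+88.69

Key-timestep trajectory:
   step    t(s)  obj.x    obj.z    obj.vx   obj.vz 
     73  0.2491   +0.319  -0.035  +1.526  -0.728
    147  0.5017   +0.900  -0.312  +3.072  -1.465
    221  0.7543   +1.871  -0.775  +4.618  -2.203


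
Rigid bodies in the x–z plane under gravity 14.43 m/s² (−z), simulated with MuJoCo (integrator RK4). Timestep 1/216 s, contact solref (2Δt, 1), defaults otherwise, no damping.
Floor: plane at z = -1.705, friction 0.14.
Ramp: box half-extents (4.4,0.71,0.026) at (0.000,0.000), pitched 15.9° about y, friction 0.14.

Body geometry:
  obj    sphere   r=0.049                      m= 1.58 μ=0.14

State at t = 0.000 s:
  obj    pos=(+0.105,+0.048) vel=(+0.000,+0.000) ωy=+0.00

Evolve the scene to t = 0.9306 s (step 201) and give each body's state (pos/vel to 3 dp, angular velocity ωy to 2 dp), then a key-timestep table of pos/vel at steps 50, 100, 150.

State at t = 0.9306 s:
  obj    pos=(+1.281,-0.287) vel=(+2.527,-0.720) ωy=+53.61

Key-timestep trajectory:
   step    t(s)  obj.x    obj.z    obj.vx   obj.vz 
     50  0.2315   +0.178  +0.027  +0.629  -0.179
    100  0.4630   +0.396  -0.035  +1.257  -0.358
    150  0.6944   +0.760  -0.139  +1.886  -0.537


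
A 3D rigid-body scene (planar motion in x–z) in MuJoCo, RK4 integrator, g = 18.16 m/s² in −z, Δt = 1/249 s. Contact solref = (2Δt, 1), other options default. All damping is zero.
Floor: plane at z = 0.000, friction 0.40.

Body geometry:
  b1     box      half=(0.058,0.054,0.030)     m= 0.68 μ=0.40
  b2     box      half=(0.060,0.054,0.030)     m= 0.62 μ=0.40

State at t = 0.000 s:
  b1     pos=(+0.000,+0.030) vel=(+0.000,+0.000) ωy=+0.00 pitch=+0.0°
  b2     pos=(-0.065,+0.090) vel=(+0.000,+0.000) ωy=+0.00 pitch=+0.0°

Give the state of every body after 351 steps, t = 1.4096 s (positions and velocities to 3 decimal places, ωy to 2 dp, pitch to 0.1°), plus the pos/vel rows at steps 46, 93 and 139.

State at t = 1.4096 s:
  b1     pos=(+0.000,+0.030) vel=(+0.000,+0.000) ωy=+0.00 pitch=+0.0°
  b2     pos=(-0.126,+0.060) vel=(+0.000,+0.000) ωy=+0.00 pitch=-90.0°

Key-timestep trajectory:
   step    t(s)  b1.x    b1.z    b1.vx   b1.vz   b2.x    b2.z    b2.vx   b2.vz 
     46  0.1847   +0.000  +0.030  +0.000  +0.000   -0.098  +0.066  -0.378  +0.057
     93  0.3735   +0.000  +0.030  +0.000  +0.000   -0.145  +0.066  +0.022  -0.004
    139  0.5582   +0.000  +0.030  +0.000  +0.000   -0.121  +0.062  -0.116  -0.046


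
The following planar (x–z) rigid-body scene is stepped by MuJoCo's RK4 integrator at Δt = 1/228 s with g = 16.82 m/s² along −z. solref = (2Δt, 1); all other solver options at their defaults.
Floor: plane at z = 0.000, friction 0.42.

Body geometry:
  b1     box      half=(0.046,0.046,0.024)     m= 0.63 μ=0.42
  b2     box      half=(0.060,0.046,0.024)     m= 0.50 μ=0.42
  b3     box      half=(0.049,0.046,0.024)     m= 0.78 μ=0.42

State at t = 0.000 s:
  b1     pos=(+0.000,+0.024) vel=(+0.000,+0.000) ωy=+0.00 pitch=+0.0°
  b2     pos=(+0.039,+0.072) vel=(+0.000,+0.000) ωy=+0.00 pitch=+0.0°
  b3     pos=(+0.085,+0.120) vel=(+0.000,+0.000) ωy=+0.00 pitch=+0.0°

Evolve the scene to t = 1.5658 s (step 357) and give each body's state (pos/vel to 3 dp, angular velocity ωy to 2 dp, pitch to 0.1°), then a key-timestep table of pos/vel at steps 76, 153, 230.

State at t = 1.5658 s:
  b1     pos=(+0.000,+0.024) vel=(+0.000,+0.000) ωy=+0.00 pitch=+0.0°
  b2     pos=(+0.100,+0.060) vel=(+0.000,+0.000) ωy=+0.00 pitch=+90.0°
  b3     pos=(+0.167,+0.049) vel=(+0.000,+0.000) ωy=+0.00 pitch=+90.0°

Key-timestep trajectory:
   step    t(s)  b1.x    b1.z    b1.vx   b1.vz   b2.x    b2.z    b2.vx   b2.vz   b3.x    b3.z    b3.vx   b3.vz 
     76  0.3333   +0.000  +0.024  +0.000  +0.000   +0.117  +0.064  +0.164  +0.023   +0.180  +0.054  +0.048  +0.012
    153  0.6711   +0.000  +0.024  +0.000  +0.000   +0.082  +0.064  -0.040  +0.004   +0.167  +0.049  -0.002  +0.002
    230  1.0088   +0.000  +0.024  +0.000  +0.000   +0.104  +0.061  -0.196  -0.059   +0.167  +0.049  +0.000  +0.000


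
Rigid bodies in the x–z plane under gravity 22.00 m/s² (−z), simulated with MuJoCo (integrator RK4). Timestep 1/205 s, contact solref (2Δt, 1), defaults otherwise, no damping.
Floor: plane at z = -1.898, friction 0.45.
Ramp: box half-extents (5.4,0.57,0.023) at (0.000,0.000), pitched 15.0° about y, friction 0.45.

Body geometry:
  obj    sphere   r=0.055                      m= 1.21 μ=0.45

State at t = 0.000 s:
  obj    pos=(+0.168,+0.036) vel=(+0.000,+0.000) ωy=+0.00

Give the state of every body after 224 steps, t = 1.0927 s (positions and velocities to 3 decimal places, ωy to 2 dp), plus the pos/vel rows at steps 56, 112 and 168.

State at t = 1.0927 s:
  obj    pos=(+2.513,-0.593) vel=(+4.292,-1.150) ωy=+80.79

Key-timestep trajectory:
   step    t(s)  obj.x    obj.z    obj.vx   obj.vz 
     56  0.2732   +0.315  -0.004  +1.073  -0.288
    112  0.5463   +0.754  -0.121  +2.146  -0.575
    168  0.8195   +1.487  -0.318  +3.219  -0.863


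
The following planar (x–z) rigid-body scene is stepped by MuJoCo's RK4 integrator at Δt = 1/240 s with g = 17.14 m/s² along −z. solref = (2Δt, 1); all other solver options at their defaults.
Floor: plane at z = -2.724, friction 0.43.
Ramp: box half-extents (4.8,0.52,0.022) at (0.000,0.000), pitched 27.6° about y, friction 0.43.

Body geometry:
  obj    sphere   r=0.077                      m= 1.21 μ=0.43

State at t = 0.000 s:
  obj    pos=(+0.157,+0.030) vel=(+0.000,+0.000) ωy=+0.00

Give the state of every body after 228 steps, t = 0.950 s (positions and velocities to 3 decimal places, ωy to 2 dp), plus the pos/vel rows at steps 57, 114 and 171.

State at t = 0.950 s:
  obj    pos=(+2.425,-1.156) vel=(+4.775,-2.496) ωy=+69.97

Key-timestep trajectory:
   step    t(s)  obj.x    obj.z    obj.vx   obj.vz 
     57  0.2375   +0.299  -0.044  +1.194  -0.624
    114  0.4750   +0.724  -0.267  +2.388  -1.248
    171  0.7125   +1.433  -0.637  +3.582  -1.872


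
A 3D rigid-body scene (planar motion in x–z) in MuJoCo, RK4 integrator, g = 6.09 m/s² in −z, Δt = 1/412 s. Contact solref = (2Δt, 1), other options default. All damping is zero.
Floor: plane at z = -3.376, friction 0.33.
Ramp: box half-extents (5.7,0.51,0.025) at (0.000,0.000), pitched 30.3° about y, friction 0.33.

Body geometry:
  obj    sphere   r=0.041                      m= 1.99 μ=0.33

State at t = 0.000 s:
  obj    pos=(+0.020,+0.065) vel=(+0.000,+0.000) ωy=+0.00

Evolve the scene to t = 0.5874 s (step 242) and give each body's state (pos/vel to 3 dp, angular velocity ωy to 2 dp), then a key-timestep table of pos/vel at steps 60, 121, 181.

State at t = 0.5874 s:
  obj    pos=(+0.347,-0.126) vel=(+1.113,-0.650) ωy=+31.44

Key-timestep trajectory:
   step    t(s)  obj.x    obj.z    obj.vx   obj.vz 
     60  0.1456   +0.040  +0.053  +0.276  -0.161
    121  0.2937   +0.102  +0.017  +0.557  -0.325
    181  0.4393   +0.203  -0.042  +0.833  -0.486


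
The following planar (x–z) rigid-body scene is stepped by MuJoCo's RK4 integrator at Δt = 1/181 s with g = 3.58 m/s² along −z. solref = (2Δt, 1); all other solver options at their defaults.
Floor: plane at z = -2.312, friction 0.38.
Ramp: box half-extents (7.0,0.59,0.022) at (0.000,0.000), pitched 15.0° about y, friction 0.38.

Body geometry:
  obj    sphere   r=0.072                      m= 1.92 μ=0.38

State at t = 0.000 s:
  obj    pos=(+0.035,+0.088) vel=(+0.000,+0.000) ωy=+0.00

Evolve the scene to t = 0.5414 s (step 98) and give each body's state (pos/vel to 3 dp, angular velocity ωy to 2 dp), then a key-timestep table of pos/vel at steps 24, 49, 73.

State at t = 0.5414 s:
  obj    pos=(+0.129,+0.063) vel=(+0.346,-0.093) ωy=+4.98

Key-timestep trajectory:
   step    t(s)  obj.x    obj.z    obj.vx   obj.vz 
     24  0.1326   +0.041  +0.086  +0.085  -0.023
     49  0.2707   +0.058  +0.082  +0.173  -0.046
     73  0.4033   +0.087  +0.074  +0.258  -0.069


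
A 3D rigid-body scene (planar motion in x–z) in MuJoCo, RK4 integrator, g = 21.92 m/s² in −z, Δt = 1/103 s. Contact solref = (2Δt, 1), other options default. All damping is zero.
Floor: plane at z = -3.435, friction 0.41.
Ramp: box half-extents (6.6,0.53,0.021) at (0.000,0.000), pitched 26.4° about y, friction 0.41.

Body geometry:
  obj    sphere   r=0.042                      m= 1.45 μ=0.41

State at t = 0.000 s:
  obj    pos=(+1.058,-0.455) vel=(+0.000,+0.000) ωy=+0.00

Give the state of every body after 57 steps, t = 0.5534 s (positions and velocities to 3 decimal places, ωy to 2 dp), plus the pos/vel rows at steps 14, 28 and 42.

State at t = 0.5534 s:
  obj    pos=(+2.013,-0.929) vel=(+3.450,-1.712) ωy=+91.71

Key-timestep trajectory:
   step    t(s)  obj.x    obj.z    obj.vx   obj.vz 
     14  0.1359   +1.116  -0.484  +0.848  -0.421
     28  0.2718   +1.289  -0.569  +1.695  -0.841
     42  0.4078   +1.576  -0.712  +2.542  -1.262


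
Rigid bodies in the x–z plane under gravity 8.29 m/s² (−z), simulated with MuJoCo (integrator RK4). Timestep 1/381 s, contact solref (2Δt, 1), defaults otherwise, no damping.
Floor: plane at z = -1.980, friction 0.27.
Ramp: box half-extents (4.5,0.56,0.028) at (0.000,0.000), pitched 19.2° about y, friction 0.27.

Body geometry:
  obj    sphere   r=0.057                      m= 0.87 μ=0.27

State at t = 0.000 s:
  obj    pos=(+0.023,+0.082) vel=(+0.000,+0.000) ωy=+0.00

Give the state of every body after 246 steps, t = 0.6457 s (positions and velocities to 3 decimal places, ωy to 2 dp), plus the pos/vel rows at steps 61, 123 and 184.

State at t = 0.6457 s:
  obj    pos=(+0.406,-0.052) vel=(+1.187,-0.414) ωy=+22.06

Key-timestep trajectory:
   step    t(s)  obj.x    obj.z    obj.vx   obj.vz 
     61  0.1601   +0.047  +0.074  +0.294  -0.103
    123  0.3228   +0.119  +0.049  +0.594  -0.207
    184  0.4829   +0.237  +0.007  +0.888  -0.309


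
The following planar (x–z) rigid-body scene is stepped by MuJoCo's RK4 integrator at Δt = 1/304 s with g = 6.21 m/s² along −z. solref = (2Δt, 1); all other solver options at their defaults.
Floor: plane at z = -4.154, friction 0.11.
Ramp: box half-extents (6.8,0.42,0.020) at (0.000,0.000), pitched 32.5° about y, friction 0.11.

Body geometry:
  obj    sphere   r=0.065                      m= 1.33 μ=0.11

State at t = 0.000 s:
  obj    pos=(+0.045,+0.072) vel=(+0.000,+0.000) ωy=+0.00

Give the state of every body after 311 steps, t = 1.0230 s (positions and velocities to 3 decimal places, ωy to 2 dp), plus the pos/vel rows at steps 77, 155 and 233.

State at t = 1.0230 s:
  obj    pos=(+1.263,-0.704) vel=(+2.391,-1.499) ωy=+22.75

Key-timestep trajectory:
   step    t(s)  obj.x    obj.z    obj.vx   obj.vz 
     77  0.2533   +0.120  +0.025  +0.598  -0.358
    155  0.5099   +0.348  -0.121  +1.188  -0.754
    233  0.7664   +0.729  -0.363  +1.798  -1.110


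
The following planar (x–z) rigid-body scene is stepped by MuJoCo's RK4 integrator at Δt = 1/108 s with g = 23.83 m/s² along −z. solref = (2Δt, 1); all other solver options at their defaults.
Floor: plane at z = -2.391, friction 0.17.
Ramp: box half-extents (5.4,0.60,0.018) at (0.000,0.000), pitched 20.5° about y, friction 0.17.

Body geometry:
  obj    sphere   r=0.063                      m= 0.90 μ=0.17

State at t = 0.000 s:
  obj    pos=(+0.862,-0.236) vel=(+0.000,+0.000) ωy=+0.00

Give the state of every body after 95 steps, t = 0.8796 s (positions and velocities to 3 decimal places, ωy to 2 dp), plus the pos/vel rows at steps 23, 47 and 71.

State at t = 0.8796 s:
  obj    pos=(+3.023,-1.044) vel=(+4.912,-1.837) ωy=+83.19

Key-timestep trajectory:
   step    t(s)  obj.x    obj.z    obj.vx   obj.vz 
     23  0.2130   +0.989  -0.283  +1.190  -0.445
     47  0.4352   +1.391  -0.434  +2.431  -0.909
     71  0.6574   +2.069  -0.687  +3.671  -1.373


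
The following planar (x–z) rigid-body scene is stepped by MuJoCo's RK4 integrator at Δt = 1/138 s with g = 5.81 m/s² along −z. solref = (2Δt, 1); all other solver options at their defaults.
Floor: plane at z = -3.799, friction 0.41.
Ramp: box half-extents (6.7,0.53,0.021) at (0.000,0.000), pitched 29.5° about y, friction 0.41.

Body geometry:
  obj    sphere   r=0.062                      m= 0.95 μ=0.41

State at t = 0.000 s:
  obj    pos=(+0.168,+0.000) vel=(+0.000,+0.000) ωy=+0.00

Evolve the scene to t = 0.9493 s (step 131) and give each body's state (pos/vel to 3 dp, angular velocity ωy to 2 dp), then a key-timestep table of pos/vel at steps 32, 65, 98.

State at t = 0.9493 s:
  obj    pos=(+0.970,-0.453) vel=(+1.688,-0.955) ωy=+31.28

Key-timestep trajectory:
   step    t(s)  obj.x    obj.z    obj.vx   obj.vz 
     32  0.2319   +0.216  -0.027  +0.413  -0.233
     65  0.4710   +0.365  -0.111  +0.838  -0.474
     98  0.7101   +0.617  -0.254  +1.263  -0.715


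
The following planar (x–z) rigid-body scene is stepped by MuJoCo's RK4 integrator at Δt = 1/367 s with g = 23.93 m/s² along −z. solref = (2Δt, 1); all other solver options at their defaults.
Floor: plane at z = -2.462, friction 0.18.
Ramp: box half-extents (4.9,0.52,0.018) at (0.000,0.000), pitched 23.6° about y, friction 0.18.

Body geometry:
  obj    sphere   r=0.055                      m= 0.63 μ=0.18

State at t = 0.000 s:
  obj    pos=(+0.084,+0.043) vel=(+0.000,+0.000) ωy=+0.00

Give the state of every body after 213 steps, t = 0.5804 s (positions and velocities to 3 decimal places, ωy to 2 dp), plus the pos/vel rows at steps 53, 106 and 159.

State at t = 0.5804 s:
  obj    pos=(+1.140,-0.419) vel=(+3.640,-1.590) ωy=+72.19

Key-timestep trajectory:
   step    t(s)  obj.x    obj.z    obj.vx   obj.vz 
     53  0.1444   +0.149  +0.014  +0.906  -0.396
    106  0.2888   +0.346  -0.071  +1.811  -0.791
    159  0.4332   +0.673  -0.214  +2.717  -1.187


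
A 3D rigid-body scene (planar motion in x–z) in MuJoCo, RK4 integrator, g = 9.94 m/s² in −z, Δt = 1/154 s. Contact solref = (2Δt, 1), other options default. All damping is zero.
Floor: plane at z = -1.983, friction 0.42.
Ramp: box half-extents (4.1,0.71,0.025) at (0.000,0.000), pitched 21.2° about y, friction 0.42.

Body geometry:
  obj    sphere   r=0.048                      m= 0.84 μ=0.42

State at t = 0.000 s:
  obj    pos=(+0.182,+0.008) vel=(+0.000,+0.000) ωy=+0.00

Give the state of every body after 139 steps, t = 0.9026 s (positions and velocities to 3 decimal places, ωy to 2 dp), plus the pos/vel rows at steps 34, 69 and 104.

State at t = 0.9026 s:
  obj    pos=(+1.157,-0.371) vel=(+2.160,-0.838) ωy=+48.27

Key-timestep trajectory:
   step    t(s)  obj.x    obj.z    obj.vx   obj.vz 
     34  0.2208   +0.240  -0.015  +0.529  -0.205
     69  0.4481   +0.422  -0.086  +1.073  -0.416
    104  0.6753   +0.728  -0.204  +1.617  -0.627


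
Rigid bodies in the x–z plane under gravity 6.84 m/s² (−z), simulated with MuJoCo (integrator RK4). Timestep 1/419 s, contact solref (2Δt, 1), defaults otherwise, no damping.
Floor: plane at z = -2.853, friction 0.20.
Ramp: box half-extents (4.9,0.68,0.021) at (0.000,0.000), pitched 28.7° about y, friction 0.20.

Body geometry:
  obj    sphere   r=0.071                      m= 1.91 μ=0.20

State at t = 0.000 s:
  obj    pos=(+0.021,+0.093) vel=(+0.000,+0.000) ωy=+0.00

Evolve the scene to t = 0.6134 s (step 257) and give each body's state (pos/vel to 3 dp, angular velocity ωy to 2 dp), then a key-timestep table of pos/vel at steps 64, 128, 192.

State at t = 0.6134 s:
  obj    pos=(+0.408,-0.119) vel=(+1.262,-0.691) ωy=+20.26

Key-timestep trajectory:
   step    t(s)  obj.x    obj.z    obj.vx   obj.vz 
     64  0.1527   +0.045  +0.080  +0.314  -0.172
    128  0.3055   +0.117  +0.041  +0.629  -0.344
    192  0.4582   +0.237  -0.025  +0.943  -0.516


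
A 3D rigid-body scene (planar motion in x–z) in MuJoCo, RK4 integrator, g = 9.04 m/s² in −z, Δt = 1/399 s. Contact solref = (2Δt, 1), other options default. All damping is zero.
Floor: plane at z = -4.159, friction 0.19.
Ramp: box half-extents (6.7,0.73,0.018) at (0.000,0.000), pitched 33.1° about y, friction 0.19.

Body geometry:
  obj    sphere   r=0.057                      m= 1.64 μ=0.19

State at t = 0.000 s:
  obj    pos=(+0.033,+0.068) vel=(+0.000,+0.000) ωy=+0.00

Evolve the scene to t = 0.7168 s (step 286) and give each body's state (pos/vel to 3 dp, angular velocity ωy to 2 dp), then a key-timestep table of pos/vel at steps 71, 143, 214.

State at t = 0.7168 s:
  obj    pos=(+0.792,-0.427) vel=(+2.118,-1.380) ωy=+44.33

Key-timestep trajectory:
   step    t(s)  obj.x    obj.z    obj.vx   obj.vz 
     71  0.1779   +0.080  +0.038  +0.526  -0.343
    143  0.3584   +0.223  -0.056  +1.059  -0.690
    214  0.5363   +0.458  -0.209  +1.585  -1.033


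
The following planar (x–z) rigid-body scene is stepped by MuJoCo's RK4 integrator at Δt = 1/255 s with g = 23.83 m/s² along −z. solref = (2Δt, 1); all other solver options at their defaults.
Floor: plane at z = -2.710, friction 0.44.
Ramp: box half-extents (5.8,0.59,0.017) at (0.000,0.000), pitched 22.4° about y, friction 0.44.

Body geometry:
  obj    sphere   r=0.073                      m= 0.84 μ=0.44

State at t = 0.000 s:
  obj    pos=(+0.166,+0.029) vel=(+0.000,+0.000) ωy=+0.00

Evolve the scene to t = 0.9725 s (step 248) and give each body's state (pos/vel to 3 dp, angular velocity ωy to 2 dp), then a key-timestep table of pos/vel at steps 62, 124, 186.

State at t = 0.9725 s:
  obj    pos=(+3.002,-1.140) vel=(+5.832,-2.404) ωy=+86.41

Key-timestep trajectory:
   step    t(s)  obj.x    obj.z    obj.vx   obj.vz 
     62  0.2431   +0.343  -0.044  +1.458  -0.601
    124  0.4863   +0.875  -0.263  +2.916  -1.202
    186  0.7294   +1.761  -0.629  +4.374  -1.803


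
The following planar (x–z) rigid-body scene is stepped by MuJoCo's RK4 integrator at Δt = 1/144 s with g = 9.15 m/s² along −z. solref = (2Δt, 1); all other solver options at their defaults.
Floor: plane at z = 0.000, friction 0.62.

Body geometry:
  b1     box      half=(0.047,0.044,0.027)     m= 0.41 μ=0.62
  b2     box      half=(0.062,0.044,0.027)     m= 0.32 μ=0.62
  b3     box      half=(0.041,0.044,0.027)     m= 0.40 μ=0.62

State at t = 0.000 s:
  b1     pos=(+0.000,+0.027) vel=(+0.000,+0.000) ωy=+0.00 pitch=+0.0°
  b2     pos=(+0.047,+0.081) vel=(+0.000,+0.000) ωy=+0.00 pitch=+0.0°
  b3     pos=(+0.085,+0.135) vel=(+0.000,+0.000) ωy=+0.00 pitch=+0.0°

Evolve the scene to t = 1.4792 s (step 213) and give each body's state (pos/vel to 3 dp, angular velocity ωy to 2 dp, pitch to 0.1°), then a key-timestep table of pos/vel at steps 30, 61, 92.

State at t = 1.4792 s:
  b1     pos=(+0.000,+0.027) vel=(+0.000,+0.000) ωy=+0.00 pitch=+0.0°
  b2     pos=(+0.165,+0.060) vel=(+0.000,+0.000) ωy=+0.01 pitch=+141.0°
  b3     pos=(+0.241,+0.027) vel=(+0.000,+0.000) ωy=+0.00 pitch=+180.0°

Key-timestep trajectory:
   step    t(s)  b1.x    b1.z    b1.vx   b1.vz   b2.x    b2.z    b2.vx   b2.vz   b3.x    b3.z    b3.vx   b3.vz 
     30  0.2083   +0.000  +0.027  +0.000  +0.000   +0.069  +0.070  +0.210  -0.298   +0.139  +0.072  +0.402  -0.942
     61  0.4236   +0.000  +0.027  +0.000  +0.000   +0.122  +0.067  +0.140  +0.028   +0.208  +0.048  +0.245  -0.052
     92  0.6389   +0.000  +0.027  +0.000  +0.000   +0.143  +0.067  +0.121  -0.015   +0.241  +0.027  -0.001  +0.001
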